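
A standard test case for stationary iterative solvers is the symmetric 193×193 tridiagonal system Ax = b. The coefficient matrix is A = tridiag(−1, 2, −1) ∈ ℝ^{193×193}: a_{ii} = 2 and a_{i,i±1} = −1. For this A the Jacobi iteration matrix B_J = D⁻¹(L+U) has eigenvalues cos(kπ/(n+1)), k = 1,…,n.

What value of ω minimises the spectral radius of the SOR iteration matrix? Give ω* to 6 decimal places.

ω* = 1.968130

spectrum of D⁻¹(L+U) = {cos(kπ/194) : 1≤k≤193}; ρ_J = cos(π/194) = 0.999869.
root = sin(π/194) = 0.0161931  (since 1−cos² = sin²).
ω* = 2/(1+0.0161931) = 1.968130
ρ_SOR = ω* − 1 ≈ 0.968130.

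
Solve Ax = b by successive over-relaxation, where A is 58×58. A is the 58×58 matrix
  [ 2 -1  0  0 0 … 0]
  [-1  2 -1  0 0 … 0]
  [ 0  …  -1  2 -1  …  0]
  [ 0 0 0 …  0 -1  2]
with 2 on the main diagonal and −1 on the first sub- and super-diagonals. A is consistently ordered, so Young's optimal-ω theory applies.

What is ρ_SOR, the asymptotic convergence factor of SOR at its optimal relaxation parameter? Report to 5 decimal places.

½·tridiag(1,0,1) at n=58: λ_k = cos(kπ/59); max |λ| at k=1 ⇒ ρ_J = cos(π/59) ≈ 0.99858.
√(1 − cos²(π/59)) = sin(π/59) ≈ 0.053222.
[ω*] 2 ÷ (1 + 0.053222) = 2 ÷ 1.053222 = 1.89893.
[ρ_SOR] ω* − 1 = 0.89893.

ρ_SOR = 0.89893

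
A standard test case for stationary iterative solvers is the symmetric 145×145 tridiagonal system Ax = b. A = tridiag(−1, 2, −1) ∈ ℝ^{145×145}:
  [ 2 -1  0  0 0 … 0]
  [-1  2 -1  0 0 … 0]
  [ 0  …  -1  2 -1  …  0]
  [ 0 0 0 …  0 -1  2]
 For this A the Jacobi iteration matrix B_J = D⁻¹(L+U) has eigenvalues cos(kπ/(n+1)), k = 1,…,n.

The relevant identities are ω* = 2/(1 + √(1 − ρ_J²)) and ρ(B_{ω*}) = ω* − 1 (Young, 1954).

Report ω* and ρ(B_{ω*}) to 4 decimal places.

B_J for the 145×145 system has eigenvalues cos(kπ/146); ρ_J = cos(π/146) = 0.9998.
√(1−ρ_J²) = |sin(π/146)| = 0.02152
Young: ω* = 2/(1+√(1−ρ_J²)) = 2/(1+0.02152) = 2/1.02152 = 1.9579.
[ρ_SOR] ω* − 1 = 0.9579.

ω* = 1.9579, ρ_SOR = 0.9579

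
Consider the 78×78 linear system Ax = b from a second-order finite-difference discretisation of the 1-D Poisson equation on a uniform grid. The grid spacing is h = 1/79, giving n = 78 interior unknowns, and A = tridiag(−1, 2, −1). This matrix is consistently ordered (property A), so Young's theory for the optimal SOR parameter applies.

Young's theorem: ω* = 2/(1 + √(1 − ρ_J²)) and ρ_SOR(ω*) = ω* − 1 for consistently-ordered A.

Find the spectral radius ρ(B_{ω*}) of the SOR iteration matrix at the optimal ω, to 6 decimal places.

spectrum of D⁻¹(L+U) = {cos(kπ/79) : 1≤k≤78}; ρ_J = cos(π/79) = 0.999209.
root = sin(π/79) = 0.0397565  (since 1−cos² = sin²).
Then 2/(1+√(1−ρ_J²)) = 2/(1+0.0397565); ω* = 2/1.0397565 = 1.923527.
ρ_SOR = ω* − 1 = 1.923527 − 1 = 0.923527.

ρ_SOR = 0.923527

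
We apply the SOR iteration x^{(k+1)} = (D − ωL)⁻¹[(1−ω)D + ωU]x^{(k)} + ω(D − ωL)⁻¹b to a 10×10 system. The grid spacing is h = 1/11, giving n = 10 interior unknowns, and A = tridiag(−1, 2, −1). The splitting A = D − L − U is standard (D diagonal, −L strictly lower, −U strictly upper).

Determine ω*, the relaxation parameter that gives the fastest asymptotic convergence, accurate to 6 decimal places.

ρ_J = max_k |cos(kπ/11)| = cos(π/11) = 0.959493
√(1−ρ_J²) simplifies to sin(π/11) = 0.2817326.
Then 2/(1+√(1−ρ_J²)) = 2/(1+0.2817326); ω* = 2/1.2817326 = 1.560388.
At ω = 1.560388 every |λ(B_ω)| = ω−1, so ρ_SOR = 0.560388.

ω* = 1.560388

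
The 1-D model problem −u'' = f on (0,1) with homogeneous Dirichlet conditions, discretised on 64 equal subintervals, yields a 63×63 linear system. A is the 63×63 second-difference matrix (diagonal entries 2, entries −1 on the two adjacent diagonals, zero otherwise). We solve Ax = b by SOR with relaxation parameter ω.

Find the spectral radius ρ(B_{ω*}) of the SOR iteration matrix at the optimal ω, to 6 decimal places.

ρ_SOR = 0.906455

ρ_J = max_k |cos(kπ/64)| = cos(π/64) = 0.998795
√(1 − cos²(π/64)) = sin(π/64) ≈ 0.0490677.
ω* = 2/(1 + 0.0490677) = 2/1.0490677 = 1.906455.
At ω = 1.906455 every |λ(B_ω)| = ω−1, so ρ_SOR = 0.906455.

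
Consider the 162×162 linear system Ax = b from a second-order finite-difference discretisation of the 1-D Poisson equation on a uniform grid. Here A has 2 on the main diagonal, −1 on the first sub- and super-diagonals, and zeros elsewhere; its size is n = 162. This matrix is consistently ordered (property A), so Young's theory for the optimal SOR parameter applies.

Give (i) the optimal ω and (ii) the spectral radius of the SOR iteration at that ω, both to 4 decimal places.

½·tridiag(1,0,1) at n=162: λ_k = cos(kπ/163); max |λ| at k=1 ⇒ ρ_J = cos(π/163) ≈ 0.9998.
√(1 − cos²(π/163)) = sin(π/163) ≈ 0.01927.
ω* = 2/(1+0.01927) = 1.9622
and ρ(B_{ω*}) = 1.9622 − 1 = 0.9622.

ω* = 1.9622, ρ_SOR = 0.9622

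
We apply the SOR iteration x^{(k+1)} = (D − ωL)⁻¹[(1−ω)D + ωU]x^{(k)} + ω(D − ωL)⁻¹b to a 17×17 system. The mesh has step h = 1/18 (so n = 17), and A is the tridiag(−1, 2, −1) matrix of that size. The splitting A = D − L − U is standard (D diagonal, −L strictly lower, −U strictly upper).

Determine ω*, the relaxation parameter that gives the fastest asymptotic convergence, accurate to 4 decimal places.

ω* = 1.7041

spectrum of D⁻¹(L+U) = {cos(kπ/18) : 1≤k≤17}; ρ_J = cos(π/18) = 0.9848.
root = sin(π/18) = 0.17365  (since 1−cos² = sin²).
Then 2/(1+√(1−ρ_J²)) = 2/(1+0.17365); ω* = 2/1.17365 = 1.7041.
ρ(B_{ω*}) = ω*−1 = 0.7041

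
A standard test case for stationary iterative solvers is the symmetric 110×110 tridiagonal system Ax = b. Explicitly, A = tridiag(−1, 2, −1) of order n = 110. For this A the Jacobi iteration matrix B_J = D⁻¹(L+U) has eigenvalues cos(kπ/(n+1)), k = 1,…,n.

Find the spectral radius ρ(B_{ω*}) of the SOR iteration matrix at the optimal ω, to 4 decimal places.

With n=110, ρ(Jacobi) = cos(π/111) = 0.9996.
√(1−ρ_J²) = |sin(π/111)| = 0.02830
Then 2/(1+√(1−ρ_J²)) = 2/(1+0.02830); ω* = 2/1.02830 = 1.9450.
Hence ρ(B_{ω*}) = 1.9450 − 1 = 0.9450.

ρ_SOR = 0.9450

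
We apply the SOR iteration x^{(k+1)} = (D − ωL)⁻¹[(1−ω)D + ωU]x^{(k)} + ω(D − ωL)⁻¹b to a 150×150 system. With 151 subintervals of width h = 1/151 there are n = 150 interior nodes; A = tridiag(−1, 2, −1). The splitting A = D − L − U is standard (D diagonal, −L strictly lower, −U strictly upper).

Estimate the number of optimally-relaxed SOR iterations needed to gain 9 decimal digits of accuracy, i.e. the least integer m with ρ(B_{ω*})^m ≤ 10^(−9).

B_J for the 150×150 system has eigenvalues cos(kπ/151); ρ_J = cos(π/151) = 0.9997836.
root = sin(π/151) = 0.0208037  (since 1−cos² = sin²).
ω* = 2/(1 + 0.0208037) = 2/1.0208037 = 1.9592405.
and ρ(B_{ω*}) = 1.9592405 − 1 = 0.9592405.
For 9 digits: m = 9·ln10 / (−ln 0.9592405) = 20.7233/0.0416135 = 497.995; round up → m = 498.

m = 498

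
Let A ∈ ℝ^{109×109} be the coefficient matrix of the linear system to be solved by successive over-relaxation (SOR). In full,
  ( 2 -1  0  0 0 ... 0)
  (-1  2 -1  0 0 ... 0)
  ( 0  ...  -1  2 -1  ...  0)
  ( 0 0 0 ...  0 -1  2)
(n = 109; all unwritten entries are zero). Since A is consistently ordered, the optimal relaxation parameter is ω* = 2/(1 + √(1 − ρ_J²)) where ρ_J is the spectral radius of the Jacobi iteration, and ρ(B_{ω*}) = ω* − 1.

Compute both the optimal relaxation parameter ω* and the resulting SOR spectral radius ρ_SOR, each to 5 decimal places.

ω* = 1.94447, ρ_SOR = 0.94447

ρ_J = max_k |cos(kπ/110)| = cos(π/110) = 0.99959
√(1−ρ_J²) simplifies to sin(π/110) = 0.028556.
Young: ω* = 2/(1+√(1−ρ_J²)) = 2/(1+0.028556) = 2/1.028556 = 1.94447.
At ω = 1.94447 every |λ(B_ω)| = ω−1, so ρ_SOR = 0.94447.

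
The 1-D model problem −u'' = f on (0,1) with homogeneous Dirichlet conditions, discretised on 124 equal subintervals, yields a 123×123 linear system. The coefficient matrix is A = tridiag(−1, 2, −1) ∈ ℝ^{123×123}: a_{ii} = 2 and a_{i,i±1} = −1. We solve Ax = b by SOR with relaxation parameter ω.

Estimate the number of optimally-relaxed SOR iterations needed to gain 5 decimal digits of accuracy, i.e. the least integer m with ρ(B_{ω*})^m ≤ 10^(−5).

m = 228

n=123: λ(B_J) = 1 − λ(A)/2 = cos(kπ/124); k=1 gives ρ_J = 0.9996791.
root = sin(π/124) = 0.0253327  (since 1−cos² = sin²).
ω* = 2/(1 + 0.0253327) = 2/1.0253327 = 1.9505864.
and ρ(B_{ω*}) = 1.9505864 − 1 = 0.9505864.
For 5 digits: m = 5·ln10 / (−ln 0.9505864) = 11.5129/0.0506762 = 227.186; round up → m = 228.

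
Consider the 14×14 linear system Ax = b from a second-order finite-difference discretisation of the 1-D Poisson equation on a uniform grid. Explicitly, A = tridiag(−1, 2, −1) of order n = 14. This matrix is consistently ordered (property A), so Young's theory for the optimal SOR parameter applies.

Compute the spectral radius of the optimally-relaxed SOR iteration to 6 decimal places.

B_J for the 14×14 system has eigenvalues cos(kπ/15); ρ_J = cos(π/15) = 0.978148.
1 − cos²(π/15) = sin²(π/15) ⇒ √(1−ρ_J²) = sin(π/15) = 0.2079117.
[ω*] 2 ÷ (1 + 0.2079117) = 2 ÷ 1.2079117 = 1.655750.
At ω = 1.655750 every |λ(B_ω)| = ω−1, so ρ_SOR = 0.655750.

ρ_SOR = 0.655750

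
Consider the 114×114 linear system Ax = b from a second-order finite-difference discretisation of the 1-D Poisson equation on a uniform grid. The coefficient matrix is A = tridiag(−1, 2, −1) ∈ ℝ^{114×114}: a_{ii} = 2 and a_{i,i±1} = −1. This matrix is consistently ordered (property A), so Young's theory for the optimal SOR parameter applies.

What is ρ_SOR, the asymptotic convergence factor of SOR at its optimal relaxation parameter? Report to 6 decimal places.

ρ_SOR = 0.946823

ρ_J = max_k |cos(kπ/115)| = cos(π/115) = 0.999627
root = sin(π/115) = 0.0273148  (since 1−cos² = sin²).
Then 2/(1+√(1−ρ_J²)) = 2/(1+0.0273148); ω* = 2/1.0273148 = 1.946823.
ρ_SOR = ω* − 1 ≈ 0.946823.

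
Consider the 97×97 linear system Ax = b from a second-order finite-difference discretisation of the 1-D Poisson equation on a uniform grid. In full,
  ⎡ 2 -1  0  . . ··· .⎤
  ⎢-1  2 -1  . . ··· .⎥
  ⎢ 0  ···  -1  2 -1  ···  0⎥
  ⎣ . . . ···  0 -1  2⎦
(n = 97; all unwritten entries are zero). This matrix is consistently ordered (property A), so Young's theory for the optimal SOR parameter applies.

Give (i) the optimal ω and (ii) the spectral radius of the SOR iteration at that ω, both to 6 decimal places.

n=97: λ(B_J) = 1 − λ(A)/2 = cos(kπ/98); k=1 gives ρ_J = 0.999486.
root = sin(π/98) = 0.0320516  (since 1−cos² = sin²).
ω* = 2 / (1 + 0.0320516) = 2 / 1.0320516 ≈ 1.937888.
and ρ(B_{ω*}) = 1.937888 − 1 = 0.937888.

ω* = 1.937888, ρ_SOR = 0.937888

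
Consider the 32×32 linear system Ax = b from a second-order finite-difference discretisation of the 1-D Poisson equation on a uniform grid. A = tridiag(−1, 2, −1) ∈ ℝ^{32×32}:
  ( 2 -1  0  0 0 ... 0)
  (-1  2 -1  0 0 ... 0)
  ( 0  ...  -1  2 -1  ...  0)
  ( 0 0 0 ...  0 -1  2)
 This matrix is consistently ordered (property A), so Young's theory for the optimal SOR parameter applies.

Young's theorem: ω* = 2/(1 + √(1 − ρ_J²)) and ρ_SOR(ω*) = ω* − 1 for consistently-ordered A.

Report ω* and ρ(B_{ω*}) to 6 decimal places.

ω* = 1.826391, ρ_SOR = 0.826391

spectrum of D⁻¹(L+U) = {cos(kπ/33) : 1≤k≤32}; ρ_J = cos(π/33) = 0.995472.
1 − cos²(π/33) = sin²(π/33) ⇒ √(1−ρ_J²) = sin(π/33) = 0.0950560.
[ω*] 2 ÷ (1 + 0.0950560) = 2 ÷ 1.0950560 = 1.826391.
ρ_SOR = ω* − 1 ≈ 0.826391.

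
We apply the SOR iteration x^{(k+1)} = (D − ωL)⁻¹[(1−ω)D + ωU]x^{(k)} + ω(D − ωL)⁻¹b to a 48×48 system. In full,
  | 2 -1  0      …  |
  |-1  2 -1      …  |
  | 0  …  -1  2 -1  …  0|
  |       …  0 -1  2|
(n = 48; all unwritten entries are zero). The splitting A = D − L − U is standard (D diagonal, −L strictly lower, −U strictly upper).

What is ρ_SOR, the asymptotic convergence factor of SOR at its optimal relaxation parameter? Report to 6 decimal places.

B_J for the 48×48 system has eigenvalues cos(kπ/49); ρ_J = cos(π/49) = 0.997945.
1 − cos²(π/49) = sin²(π/49) ⇒ √(1−ρ_J²) = sin(π/49) = 0.0640702.
ω* = 2/(1 + 0.0640702) = 2/1.0640702 = 1.879575.
ρ_SOR = ω* − 1 ≈ 0.879575.

ρ_SOR = 0.879575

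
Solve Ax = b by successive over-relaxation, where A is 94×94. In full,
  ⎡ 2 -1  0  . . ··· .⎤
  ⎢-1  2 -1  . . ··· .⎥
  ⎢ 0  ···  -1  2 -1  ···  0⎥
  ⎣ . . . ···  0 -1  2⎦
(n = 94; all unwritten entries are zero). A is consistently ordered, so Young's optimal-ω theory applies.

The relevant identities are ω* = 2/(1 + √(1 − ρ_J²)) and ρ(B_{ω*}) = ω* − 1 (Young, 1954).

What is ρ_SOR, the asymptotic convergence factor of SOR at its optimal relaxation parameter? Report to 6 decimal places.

ρ_SOR = 0.935990

n=94: λ(B_J) = 1 − λ(A)/2 = cos(kπ/95); k=1 gives ρ_J = 0.999453.
√(1 − cos²(π/95)) = sin(π/95) ≈ 0.0330634.
ω* = 2 / (1 + 0.0330634) = 2 / 1.0330634 ≈ 1.935990.
Hence ρ(B_{ω*}) = 1.935990 − 1 = 0.935990.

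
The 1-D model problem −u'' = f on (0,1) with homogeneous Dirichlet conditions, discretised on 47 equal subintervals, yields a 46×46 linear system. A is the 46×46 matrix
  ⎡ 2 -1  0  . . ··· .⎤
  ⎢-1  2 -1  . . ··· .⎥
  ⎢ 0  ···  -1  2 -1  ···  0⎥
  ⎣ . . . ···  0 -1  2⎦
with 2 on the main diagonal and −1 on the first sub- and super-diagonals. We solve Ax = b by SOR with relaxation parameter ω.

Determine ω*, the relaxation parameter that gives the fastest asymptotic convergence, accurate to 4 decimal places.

n=46: λ(B_J) = 1 − λ(A)/2 = cos(kπ/47); k=1 gives ρ_J = 0.9978.
√(1 − cos²(π/47)) = sin(π/47) ≈ 0.06679.
ω* = 2/(1 + 0.06679) = 2/1.06679 = 1.8748.
Hence ρ(B_{ω*}) = 1.8748 − 1 = 0.8748.

ω* = 1.8748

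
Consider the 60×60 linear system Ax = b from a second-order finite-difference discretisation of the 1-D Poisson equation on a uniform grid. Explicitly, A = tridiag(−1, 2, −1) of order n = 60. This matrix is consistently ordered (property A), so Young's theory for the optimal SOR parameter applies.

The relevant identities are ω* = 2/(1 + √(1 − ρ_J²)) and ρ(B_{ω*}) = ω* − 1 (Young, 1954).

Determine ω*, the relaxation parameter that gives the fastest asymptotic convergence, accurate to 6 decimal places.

n=60: λ(B_J) = 1 − λ(A)/2 = cos(kπ/61); k=1 gives ρ_J = 0.998674.
√(1 − cos²(π/61)) = sin(π/61) ≈ 0.0514788.
Then 2/(1+√(1−ρ_J²)) = 2/(1+0.0514788); ω* = 2/1.0514788 = 1.902083.
ρ(B_{ω*}) = ω*−1 = 0.902083

ω* = 1.902083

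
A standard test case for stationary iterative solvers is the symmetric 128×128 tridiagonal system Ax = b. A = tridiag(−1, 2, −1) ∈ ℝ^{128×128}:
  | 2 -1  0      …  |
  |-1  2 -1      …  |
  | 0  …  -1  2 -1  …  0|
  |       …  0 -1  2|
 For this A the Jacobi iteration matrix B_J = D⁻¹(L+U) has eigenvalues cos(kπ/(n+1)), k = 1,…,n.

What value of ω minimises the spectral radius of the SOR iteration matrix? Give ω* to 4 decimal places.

n=128: λ(B_J) = 1 − λ(A)/2 = cos(kπ/129); k=1 gives ρ_J = 0.9997.
root = sin(π/129) = 0.02435  (since 1−cos² = sin²).
ω* = 2/(1+0.02435) = 1.9525
ρ(B_{ω*}) = ω*−1 = 0.9525

ω* = 1.9525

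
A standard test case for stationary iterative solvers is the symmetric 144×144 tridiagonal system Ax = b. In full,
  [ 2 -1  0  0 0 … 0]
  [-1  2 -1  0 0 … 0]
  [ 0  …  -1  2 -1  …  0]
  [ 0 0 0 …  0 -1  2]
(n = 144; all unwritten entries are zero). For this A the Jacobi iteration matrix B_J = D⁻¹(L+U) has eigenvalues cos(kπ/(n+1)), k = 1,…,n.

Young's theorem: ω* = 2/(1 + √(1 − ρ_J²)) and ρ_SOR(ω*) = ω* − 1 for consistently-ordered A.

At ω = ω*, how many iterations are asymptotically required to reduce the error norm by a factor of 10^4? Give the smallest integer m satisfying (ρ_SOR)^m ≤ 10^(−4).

m = 213

n=144: λ(B_J) = 1 − λ(A)/2 = cos(kπ/145); k=1 gives ρ_J = 0.9997653.
√(1−ρ_J²) = |sin(π/145)| = 0.0216645
Then 2/(1+√(1−ρ_J²)) = 2/(1+0.0216645); ω* = 2/1.0216645 = 1.9575898.
Hence ρ(B_{ω*}) = 1.9575898 − 1 = 0.9575898.
m ≥ 4·ln10 / (−ln 0.9575898) = 212.534; smallest integer m = 213.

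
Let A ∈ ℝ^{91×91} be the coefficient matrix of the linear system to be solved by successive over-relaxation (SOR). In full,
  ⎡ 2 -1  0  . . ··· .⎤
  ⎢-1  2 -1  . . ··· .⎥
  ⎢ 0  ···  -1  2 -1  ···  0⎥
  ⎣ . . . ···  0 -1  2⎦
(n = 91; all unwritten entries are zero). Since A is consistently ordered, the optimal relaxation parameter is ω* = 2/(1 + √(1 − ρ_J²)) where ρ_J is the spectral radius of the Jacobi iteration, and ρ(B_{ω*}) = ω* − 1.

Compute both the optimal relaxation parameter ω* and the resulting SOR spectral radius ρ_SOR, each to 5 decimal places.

ω* = 1.93397, ρ_SOR = 0.93397

spectrum of D⁻¹(L+U) = {cos(kπ/92) : 1≤k≤91}; ρ_J = cos(π/92) = 0.99942.
root = sin(π/92) = 0.034141  (since 1−cos² = sin²).
Young: ω* = 2/(1+√(1−ρ_J²)) = 2/(1+0.034141) = 2/1.034141 = 1.93397.
At ω = 1.93397 every |λ(B_ω)| = ω−1, so ρ_SOR = 0.93397.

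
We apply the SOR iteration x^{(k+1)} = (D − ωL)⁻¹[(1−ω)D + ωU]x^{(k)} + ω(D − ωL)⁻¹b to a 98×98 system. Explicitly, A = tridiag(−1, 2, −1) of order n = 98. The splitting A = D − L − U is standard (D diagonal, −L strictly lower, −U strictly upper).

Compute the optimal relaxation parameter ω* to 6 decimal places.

spectrum of D⁻¹(L+U) = {cos(kπ/99) : 1≤k≤98}; ρ_J = cos(π/99) = 0.999497.
1 − cos²(π/99) = sin²(π/99) ⇒ √(1−ρ_J²) = sin(π/99) = 0.0317279.
ω* = 2/(1 + 0.0317279) = 2/1.0317279 = 1.938496.
At ω = 1.938496 every |λ(B_ω)| = ω−1, so ρ_SOR = 0.938496.

ω* = 1.938496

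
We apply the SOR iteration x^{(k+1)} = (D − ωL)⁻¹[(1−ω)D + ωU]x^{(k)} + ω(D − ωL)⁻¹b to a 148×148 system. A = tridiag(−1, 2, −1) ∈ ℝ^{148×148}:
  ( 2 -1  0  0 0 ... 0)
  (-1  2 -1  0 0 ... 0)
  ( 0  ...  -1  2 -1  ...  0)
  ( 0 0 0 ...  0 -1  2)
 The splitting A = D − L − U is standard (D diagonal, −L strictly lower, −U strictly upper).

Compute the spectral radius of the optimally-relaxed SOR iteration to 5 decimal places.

[ρ_J] n=148: ρ(B_J) = cos(π/(n+1)) = cos(π/149) = 0.99978.
√(1−ρ_J²) = |sin(π/149)| = 0.021083
Young: ω* = 2/(1+√(1−ρ_J²)) = 2/(1+0.021083) = 2/1.021083 = 1.95870.
At ω = 1.95870 every |λ(B_ω)| = ω−1, so ρ_SOR = 0.95870.

ρ_SOR = 0.95870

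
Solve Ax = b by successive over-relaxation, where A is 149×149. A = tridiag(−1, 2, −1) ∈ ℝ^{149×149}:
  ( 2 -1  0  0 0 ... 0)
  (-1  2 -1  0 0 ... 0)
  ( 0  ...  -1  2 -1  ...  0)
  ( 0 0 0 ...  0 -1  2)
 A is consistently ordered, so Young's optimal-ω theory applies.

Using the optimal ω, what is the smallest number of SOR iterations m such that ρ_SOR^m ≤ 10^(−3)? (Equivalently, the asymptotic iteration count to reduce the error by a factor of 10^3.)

spectrum of D⁻¹(L+U) = {cos(kπ/150) : 1≤k≤149}; ρ_J = cos(π/150) = 0.9997807.
√(1 − cos²(π/150)) = sin(π/150) ≈ 0.0209424.
So ω* = 2/1.0209424 = 1.9589744 (Young).
and ρ(B_{ω*}) = 1.9589744 − 1 = 0.9589744.
(0.9589744)^m ≤ 10^{−3}  ⇒  m·ln(0.9589744) ≤ −3·ln10  ⇒  m ≥ 164.899  ⇒  m = 165

m = 165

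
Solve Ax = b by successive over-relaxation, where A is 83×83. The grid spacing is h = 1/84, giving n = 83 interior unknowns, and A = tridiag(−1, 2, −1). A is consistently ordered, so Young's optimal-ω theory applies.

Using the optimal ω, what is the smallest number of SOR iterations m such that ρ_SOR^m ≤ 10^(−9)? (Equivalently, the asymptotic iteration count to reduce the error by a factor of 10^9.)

m = 277

B_J for the 83×83 system has eigenvalues cos(kπ/84); ρ_J = cos(π/84) = 0.9993007.
√(1−ρ_J²) simplifies to sin(π/84) = 0.0373912.
So ω* = 2/1.0373912 = 1.9279130 (Young).
At ω = 1.9279130 every |λ(B_ω)| = ω−1, so ρ_SOR = 0.9279130.
9·ln10 = 20.7233; −ln(0.9279130) = 0.0748173; m = ⌈20.7233/0.0748173⌉ = ⌈276.985⌉ = 277.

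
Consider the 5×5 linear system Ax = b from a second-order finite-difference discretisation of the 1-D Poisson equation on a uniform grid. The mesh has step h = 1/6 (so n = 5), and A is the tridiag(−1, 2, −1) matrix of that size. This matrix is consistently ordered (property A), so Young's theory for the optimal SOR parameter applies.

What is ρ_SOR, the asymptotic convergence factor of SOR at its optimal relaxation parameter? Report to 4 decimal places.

With n=5, ρ(Jacobi) = cos(π/6) = 0.8660.
1 − cos²(π/6) = sin²(π/6) ⇒ √(1−ρ_J²) = sin(π/6) = 0.50000.
ω* = 2/(1+0.50000) = 1.3333
ρ_SOR = ω* − 1 = 1.3333 − 1 = 0.3333.

ρ_SOR = 0.3333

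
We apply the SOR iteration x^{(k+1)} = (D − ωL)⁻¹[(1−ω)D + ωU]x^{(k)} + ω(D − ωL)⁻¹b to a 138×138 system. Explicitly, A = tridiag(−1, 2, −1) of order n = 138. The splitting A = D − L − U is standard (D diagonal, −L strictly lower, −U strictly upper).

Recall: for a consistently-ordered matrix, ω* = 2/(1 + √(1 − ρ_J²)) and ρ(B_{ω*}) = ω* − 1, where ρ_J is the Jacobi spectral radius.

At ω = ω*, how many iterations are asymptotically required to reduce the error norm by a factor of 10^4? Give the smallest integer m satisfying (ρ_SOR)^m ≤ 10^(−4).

m = 204

With n=138, ρ(Jacobi) = cos(π/139) = 0.9997446.
√(1−ρ_J²) simplifies to sin(π/139) = 0.0225995.
ω* = 2/(1 + 0.0225995) = 2/1.0225995 = 1.9557999.
ρ_SOR = ω* − 1 ≈ 0.9557999.
(0.9557999)^m ≤ 10^{−4}  ⇒  m·ln(0.9557999) ≤ −4·ln10  ⇒  m ≥ 203.738  ⇒  m = 204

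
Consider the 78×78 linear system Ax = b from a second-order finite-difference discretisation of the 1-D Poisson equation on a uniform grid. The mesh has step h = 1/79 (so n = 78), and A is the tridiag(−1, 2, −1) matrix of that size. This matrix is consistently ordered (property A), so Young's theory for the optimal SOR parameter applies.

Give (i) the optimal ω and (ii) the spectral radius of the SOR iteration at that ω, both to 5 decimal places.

spectrum of D⁻¹(L+U) = {cos(kπ/79) : 1≤k≤78}; ρ_J = cos(π/79) = 0.99921.
√(1−ρ_J²) simplifies to sin(π/79) = 0.039757.
[ω*] 2 ÷ (1 + 0.039757) = 2 ÷ 1.039757 = 1.92353.
ρ_SOR = ω* − 1 ≈ 0.92353.

ω* = 1.92353, ρ_SOR = 0.92353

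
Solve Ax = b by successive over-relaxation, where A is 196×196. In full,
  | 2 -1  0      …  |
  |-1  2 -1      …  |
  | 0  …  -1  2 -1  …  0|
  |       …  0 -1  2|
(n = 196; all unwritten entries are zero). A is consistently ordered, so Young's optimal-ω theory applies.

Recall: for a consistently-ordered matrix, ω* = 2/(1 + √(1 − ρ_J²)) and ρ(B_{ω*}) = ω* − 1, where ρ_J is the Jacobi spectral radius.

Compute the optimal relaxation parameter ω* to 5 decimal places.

B_J for the 196×196 system has eigenvalues cos(kπ/197); ρ_J = cos(π/197) = 0.99987.
root = sin(π/197) = 0.015946  (since 1−cos² = sin²).
[ω*] 2 ÷ (1 + 0.015946) = 2 ÷ 1.015946 = 1.96861.
[ρ_SOR] ω* − 1 = 0.96861.

ω* = 1.96861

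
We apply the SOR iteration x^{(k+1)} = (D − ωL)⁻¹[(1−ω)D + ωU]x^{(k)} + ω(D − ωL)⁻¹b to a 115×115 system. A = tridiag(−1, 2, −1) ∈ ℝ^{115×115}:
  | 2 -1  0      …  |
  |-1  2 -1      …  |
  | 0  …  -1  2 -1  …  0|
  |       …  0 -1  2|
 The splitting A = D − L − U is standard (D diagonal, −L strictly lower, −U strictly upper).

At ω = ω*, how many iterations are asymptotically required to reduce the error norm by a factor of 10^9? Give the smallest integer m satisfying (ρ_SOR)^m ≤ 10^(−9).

With n=115, ρ(Jacobi) = cos(π/116) = 0.9996333.
1 − cos²(π/116) = sin²(π/116) ⇒ √(1−ρ_J²) = sin(π/116) = 0.0270794.
So ω* = 2/1.0270794 = 1.9472691 (Young).
At ω = 1.9472691 every |λ(B_ω)| = ω−1, so ρ_SOR = 0.9472691.
ρ_SOR^m ≤ 10^(−9) ⇔ m ≥ 9·ln10/(−ln 0.9472691) = 20.7233/0.0541721 = 382.546; m = ⌈382.546⌉ = 383.

m = 383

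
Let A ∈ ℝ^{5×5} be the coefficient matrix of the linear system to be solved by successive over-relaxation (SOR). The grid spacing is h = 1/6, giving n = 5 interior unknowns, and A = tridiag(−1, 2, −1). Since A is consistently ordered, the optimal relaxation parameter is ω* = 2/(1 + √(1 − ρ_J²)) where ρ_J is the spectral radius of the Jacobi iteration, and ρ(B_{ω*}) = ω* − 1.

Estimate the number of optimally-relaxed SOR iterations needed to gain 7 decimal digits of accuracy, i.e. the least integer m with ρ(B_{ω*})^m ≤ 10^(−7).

m = 15

[ρ_J] n=5: ρ(B_J) = cos(π/(n+1)) = cos(π/6) = 0.8660254.
1 − cos²(π/6) = sin²(π/6) ⇒ √(1−ρ_J²) = sin(π/6) = 0.5000000.
ω* = 2 / (1 + 0.5000000) = 2 / 1.5000000 ≈ 1.3333333.
At ω = 1.3333333 every |λ(B_ω)| = ω−1, so ρ_SOR = 0.3333333.
For 7 digits: m = 7·ln10 / (−ln 0.3333333) = 16.1181/1.09861 = 14.671; round up → m = 15.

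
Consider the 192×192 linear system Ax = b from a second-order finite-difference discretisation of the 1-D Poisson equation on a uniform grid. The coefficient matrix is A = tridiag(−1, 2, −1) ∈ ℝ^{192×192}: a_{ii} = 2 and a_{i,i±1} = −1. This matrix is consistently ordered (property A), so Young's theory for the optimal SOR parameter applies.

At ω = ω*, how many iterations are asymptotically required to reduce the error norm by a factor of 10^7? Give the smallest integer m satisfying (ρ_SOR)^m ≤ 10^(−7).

m = 496

spectrum of D⁻¹(L+U) = {cos(kπ/193) : 1≤k≤192}; ρ_J = cos(π/193) = 0.9998675.
root = sin(π/193) = 0.0162770  (since 1−cos² = sin²).
So ω* = 2/1.0162770 = 1.9679674 (Young).
[ρ_SOR] ω* − 1 = 0.9679674.
Need (0.9679674)^m ≤ 10^(−7): m ≥ 7·ln10/|ln 0.9679674| = 16.1181/0.0325569 = 495.075 ⇒ m = 496.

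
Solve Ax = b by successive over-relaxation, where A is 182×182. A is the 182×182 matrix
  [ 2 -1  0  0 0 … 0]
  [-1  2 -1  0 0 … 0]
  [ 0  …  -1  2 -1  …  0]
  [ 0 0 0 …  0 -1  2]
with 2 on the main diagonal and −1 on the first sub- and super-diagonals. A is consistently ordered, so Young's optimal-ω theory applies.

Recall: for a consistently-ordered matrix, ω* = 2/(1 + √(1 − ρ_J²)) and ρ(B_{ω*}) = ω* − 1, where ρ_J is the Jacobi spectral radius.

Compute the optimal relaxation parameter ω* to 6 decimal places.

[ρ_J] n=182: ρ(B_J) = cos(π/(n+1)) = cos(π/183) = 0.999853.
root = sin(π/183) = 0.0171663  (since 1−cos² = sin²).
ω* = 2 / (1 + 0.0171663) = 2 / 1.0171663 ≈ 1.966247.
ρ_SOR = ω* − 1 ≈ 0.966247.

ω* = 1.966247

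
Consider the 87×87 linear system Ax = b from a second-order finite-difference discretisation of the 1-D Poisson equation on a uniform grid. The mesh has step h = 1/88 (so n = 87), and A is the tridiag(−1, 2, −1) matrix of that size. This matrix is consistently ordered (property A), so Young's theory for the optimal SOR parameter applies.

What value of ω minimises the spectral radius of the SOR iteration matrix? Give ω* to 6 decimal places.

B_J for the 87×87 system has eigenvalues cos(kπ/88); ρ_J = cos(π/88) = 0.999363.
1 − cos²(π/88) = sin²(π/88) ⇒ √(1−ρ_J²) = sin(π/88) = 0.0356923.
So ω* = 2/1.0356923 = 1.931075 (Young).
[ρ_SOR] ω* − 1 = 0.931075.

ω* = 1.931075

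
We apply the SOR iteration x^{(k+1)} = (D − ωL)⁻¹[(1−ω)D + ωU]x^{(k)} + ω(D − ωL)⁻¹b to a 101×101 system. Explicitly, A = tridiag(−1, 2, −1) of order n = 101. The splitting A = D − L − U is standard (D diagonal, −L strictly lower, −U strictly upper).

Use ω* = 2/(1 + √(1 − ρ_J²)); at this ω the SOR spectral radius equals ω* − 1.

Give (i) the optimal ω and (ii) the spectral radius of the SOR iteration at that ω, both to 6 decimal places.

ω* = 1.940250, ρ_SOR = 0.940250

With n=101, ρ(Jacobi) = cos(π/102) = 0.999526.
root = sin(π/102) = 0.0307951  (since 1−cos² = sin²).
So ω* = 2/1.0307951 = 1.940250 (Young).
and ρ(B_{ω*}) = 1.940250 − 1 = 0.940250.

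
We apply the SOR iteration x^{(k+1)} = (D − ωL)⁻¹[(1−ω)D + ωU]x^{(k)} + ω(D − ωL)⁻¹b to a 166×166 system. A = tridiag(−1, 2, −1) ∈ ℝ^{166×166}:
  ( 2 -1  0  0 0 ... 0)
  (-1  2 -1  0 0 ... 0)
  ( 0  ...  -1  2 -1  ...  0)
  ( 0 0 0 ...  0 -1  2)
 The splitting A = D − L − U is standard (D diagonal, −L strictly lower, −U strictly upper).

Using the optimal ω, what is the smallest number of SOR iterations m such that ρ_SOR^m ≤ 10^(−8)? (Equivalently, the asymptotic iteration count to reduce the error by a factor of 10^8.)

B_J for the 166×166 system has eigenvalues cos(kπ/167); ρ_J = cos(π/167) = 0.9998231.
1 − cos²(π/167) = sin²(π/167) ⇒ √(1−ρ_J²) = sin(π/167) = 0.0188108.
So ω* = 2/1.0188108 = 1.9630730 (Young).
ρ_SOR = ω* − 1 = 1.9630730 − 1 = 0.9630730.
Need (0.9630730)^m ≤ 10^(−8): m ≥ 8·ln10/|ln 0.9630730| = 18.4207/0.0376261 = 489.572 ⇒ m = 490.

m = 490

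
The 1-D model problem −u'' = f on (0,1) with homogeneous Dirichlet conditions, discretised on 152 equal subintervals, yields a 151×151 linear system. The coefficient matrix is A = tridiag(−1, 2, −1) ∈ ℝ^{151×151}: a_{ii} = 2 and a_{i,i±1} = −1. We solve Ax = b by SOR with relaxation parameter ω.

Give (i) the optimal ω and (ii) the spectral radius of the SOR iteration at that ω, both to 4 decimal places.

ρ_J = max_k |cos(kπ/152)| = cos(π/152) = 0.9998
√(1−ρ_J²) = |sin(π/152)| = 0.02067
Then 2/(1+√(1−ρ_J²)) = 2/(1+0.02067); ω* = 2/1.02067 = 1.9595.
[ρ_SOR] ω* − 1 = 0.9595.

ω* = 1.9595, ρ_SOR = 0.9595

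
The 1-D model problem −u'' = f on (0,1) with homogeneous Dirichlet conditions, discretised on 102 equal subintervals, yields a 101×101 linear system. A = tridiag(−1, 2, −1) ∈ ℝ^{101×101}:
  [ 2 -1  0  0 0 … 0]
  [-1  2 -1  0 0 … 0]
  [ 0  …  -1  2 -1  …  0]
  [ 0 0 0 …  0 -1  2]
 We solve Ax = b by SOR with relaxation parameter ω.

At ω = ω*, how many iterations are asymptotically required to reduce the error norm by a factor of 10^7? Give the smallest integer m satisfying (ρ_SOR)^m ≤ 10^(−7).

n=101: λ(B_J) = 1 − λ(A)/2 = cos(kπ/102); k=1 gives ρ_J = 0.9995257.
√(1−ρ_J²) simplifies to sin(π/102) = 0.0307951.
Then 2/(1+√(1−ρ_J²)) = 2/(1+0.0307951); ω* = 2/1.0307951 = 1.9402498.
Hence ρ(B_{ω*}) = 1.9402498 − 1 = 0.9402498.
ρ_SOR^m ≤ 10^(−7) ⇔ m ≥ 7·ln10/(−ln 0.9402498) = 16.1181/0.0616097 = 261.616; m = ⌈261.616⌉ = 262.

m = 262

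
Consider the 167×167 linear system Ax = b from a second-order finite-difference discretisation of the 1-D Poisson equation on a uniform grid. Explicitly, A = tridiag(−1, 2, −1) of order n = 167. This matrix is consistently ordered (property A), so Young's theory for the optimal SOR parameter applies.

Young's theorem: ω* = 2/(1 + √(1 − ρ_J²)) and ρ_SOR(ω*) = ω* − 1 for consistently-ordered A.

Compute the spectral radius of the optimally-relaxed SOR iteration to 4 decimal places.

ρ_SOR = 0.9633

With n=167, ρ(Jacobi) = cos(π/168) = 0.9998.
√(1−ρ_J²) = |sin(π/168)| = 0.01870
ω* = 2/(1+0.01870) = 1.9633
ρ_SOR = ω* − 1 ≈ 0.9633.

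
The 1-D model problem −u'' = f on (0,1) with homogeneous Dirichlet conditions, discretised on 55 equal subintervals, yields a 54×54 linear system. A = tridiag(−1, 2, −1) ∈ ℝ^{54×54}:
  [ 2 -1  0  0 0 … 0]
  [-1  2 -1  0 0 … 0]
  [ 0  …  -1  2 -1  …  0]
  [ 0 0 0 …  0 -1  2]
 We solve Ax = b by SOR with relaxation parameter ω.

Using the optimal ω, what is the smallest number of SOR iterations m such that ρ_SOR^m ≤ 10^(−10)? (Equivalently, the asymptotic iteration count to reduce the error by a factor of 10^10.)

B_J for the 54×54 system has eigenvalues cos(kπ/55); ρ_J = cos(π/55) = 0.9983691.
√(1−ρ_J²) = |sin(π/55)| = 0.0570888
ω* = 2/(1+0.0570888) = 1.8919886
and ρ(B_{ω*}) = 1.8919886 − 1 = 0.8919886.
m ≥ 10·ln10 / (−ln 0.8919886) = 201.448; smallest integer m = 202.

m = 202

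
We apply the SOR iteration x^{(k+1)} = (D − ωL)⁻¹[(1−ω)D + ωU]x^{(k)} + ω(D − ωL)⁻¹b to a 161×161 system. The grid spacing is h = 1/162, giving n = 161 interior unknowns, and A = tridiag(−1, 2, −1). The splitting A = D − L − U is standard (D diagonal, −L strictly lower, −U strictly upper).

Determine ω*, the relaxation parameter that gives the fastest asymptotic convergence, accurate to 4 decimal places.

ω* = 1.9620

n=161: λ(B_J) = 1 − λ(A)/2 = cos(kπ/162); k=1 gives ρ_J = 0.9998.
1 − cos²(π/162) = sin²(π/162) ⇒ √(1−ρ_J²) = sin(π/162) = 0.01939.
Then 2/(1+√(1−ρ_J²)) = 2/(1+0.01939); ω* = 2/1.01939 = 1.9620.
At ω = 1.9620 every |λ(B_ω)| = ω−1, so ρ_SOR = 0.9620.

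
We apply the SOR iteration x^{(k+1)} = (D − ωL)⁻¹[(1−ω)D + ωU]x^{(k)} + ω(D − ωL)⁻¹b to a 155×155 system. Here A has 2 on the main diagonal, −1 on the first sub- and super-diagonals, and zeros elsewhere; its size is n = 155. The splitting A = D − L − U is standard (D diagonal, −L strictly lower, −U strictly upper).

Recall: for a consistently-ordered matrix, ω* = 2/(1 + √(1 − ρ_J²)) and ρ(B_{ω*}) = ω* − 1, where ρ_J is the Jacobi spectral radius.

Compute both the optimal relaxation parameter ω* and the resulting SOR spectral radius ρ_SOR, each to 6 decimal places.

½·tridiag(1,0,1) at n=155: λ_k = cos(kπ/156); max |λ| at k=1 ⇒ ρ_J = cos(π/156) ≈ 0.999797.
√(1−ρ_J²) simplifies to sin(π/156) = 0.0201371.
ω* = 2/(1 + 0.0201371) = 2/1.0201371 = 1.960521.
ρ(B_{ω*}) = ω*−1 = 0.960521

ω* = 1.960521, ρ_SOR = 0.960521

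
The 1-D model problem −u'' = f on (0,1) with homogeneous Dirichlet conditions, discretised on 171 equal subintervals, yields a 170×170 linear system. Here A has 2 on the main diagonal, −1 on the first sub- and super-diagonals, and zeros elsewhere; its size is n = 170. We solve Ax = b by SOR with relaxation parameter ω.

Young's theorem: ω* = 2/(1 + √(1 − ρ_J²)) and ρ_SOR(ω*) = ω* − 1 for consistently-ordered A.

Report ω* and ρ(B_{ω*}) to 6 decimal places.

ω* = 1.963921, ρ_SOR = 0.963921

ρ_J = max_k |cos(kπ/171)| = cos(π/171) = 0.999831
√(1−ρ_J²) = |sin(π/171)| = 0.0183709
Young: ω* = 2/(1+√(1−ρ_J²)) = 2/(1+0.0183709) = 2/1.0183709 = 1.963921.
and ρ(B_{ω*}) = 1.963921 − 1 = 0.963921.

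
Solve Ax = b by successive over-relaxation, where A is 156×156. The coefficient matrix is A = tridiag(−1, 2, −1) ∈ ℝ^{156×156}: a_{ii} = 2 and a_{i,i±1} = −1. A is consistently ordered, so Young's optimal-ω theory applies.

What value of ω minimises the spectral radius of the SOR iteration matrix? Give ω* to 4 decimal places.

ρ_J = max_k |cos(kπ/157)| = cos(π/157) = 0.9998
1 − cos²(π/157) = sin²(π/157) ⇒ √(1−ρ_J²) = sin(π/157) = 0.02001.
ω* = 2/(1+0.02001) = 1.9608
ρ_SOR = ω* − 1 = 1.9608 − 1 = 0.9608.

ω* = 1.9608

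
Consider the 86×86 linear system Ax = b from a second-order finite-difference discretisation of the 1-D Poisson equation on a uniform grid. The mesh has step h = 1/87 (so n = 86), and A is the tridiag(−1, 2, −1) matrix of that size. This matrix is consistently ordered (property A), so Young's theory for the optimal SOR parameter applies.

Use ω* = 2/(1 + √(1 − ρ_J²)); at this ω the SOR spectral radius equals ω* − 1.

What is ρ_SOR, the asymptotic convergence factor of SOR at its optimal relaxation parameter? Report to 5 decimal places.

ρ_SOR = 0.93031

[ρ_J] n=86: ρ(B_J) = cos(π/(n+1)) = cos(π/87) = 0.99935.
√(1−ρ_J²) simplifies to sin(π/87) = 0.036102.
Then 2/(1+√(1−ρ_J²)) = 2/(1+0.036102); ω* = 2/1.036102 = 1.93031.
Hence ρ(B_{ω*}) = 1.93031 − 1 = 0.93031.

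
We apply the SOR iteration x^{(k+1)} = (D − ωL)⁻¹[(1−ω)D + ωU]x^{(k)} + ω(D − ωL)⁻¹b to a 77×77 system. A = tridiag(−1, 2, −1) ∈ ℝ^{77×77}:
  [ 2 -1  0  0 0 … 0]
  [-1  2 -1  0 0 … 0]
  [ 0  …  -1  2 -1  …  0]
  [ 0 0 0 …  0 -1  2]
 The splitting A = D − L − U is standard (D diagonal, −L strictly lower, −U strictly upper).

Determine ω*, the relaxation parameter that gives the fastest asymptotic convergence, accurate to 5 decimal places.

With n=77, ρ(Jacobi) = cos(π/78) = 0.99919.
√(1 − cos²(π/78)) = sin(π/78) ≈ 0.040266.
Then 2/(1+√(1−ρ_J²)) = 2/(1+0.040266); ω* = 2/1.040266 = 1.92259.
ρ(B_{ω*}) = ω*−1 = 0.92259

ω* = 1.92259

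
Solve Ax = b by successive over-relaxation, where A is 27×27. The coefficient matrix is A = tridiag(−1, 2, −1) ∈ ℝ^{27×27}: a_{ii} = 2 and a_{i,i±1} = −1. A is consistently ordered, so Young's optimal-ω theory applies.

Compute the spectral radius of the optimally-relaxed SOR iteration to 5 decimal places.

ρ_SOR = 0.79862

spectrum of D⁻¹(L+U) = {cos(kπ/28) : 1≤k≤27}; ρ_J = cos(π/28) = 0.99371.
root = sin(π/28) = 0.111964  (since 1−cos² = sin²).
ω* = 2 / (1 + 0.111964) = 2 / 1.111964 ≈ 1.79862.
ρ_SOR = ω* − 1 = 1.79862 − 1 = 0.79862.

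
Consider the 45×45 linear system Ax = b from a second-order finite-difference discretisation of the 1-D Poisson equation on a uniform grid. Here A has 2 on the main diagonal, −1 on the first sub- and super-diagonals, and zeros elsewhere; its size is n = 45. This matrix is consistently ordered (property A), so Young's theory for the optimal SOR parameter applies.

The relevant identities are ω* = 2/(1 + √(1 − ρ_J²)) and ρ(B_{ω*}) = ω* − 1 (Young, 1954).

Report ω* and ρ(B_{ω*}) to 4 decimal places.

B_J for the 45×45 system has eigenvalues cos(kπ/46); ρ_J = cos(π/46) = 0.9977.
√(1 − cos²(π/46)) = sin(π/46) ≈ 0.06824.
Young: ω* = 2/(1+√(1−ρ_J²)) = 2/(1+0.06824) = 2/1.06824 = 1.8722.
At ω = 1.8722 every |λ(B_ω)| = ω−1, so ρ_SOR = 0.8722.

ω* = 1.8722, ρ_SOR = 0.8722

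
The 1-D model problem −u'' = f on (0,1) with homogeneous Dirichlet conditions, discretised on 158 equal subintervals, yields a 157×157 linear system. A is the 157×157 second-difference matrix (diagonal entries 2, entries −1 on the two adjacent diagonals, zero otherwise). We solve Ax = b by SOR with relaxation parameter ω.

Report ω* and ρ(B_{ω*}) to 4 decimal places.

spectrum of D⁻¹(L+U) = {cos(kπ/158) : 1≤k≤157}; ρ_J = cos(π/158) = 0.9998.
root = sin(π/158) = 0.01988  (since 1−cos² = sin²).
ω* = 2/(1+0.01988) = 1.9610
ρ_SOR = ω* − 1 ≈ 0.9610.

ω* = 1.9610, ρ_SOR = 0.9610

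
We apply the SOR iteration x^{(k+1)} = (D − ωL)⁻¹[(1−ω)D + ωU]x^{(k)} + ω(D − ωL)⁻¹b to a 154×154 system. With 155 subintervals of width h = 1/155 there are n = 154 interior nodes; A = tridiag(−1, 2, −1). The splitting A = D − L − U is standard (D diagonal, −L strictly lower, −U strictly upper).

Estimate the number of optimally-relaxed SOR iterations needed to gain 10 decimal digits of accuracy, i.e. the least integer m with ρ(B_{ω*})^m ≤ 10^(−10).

m = 568

With n=154, ρ(Jacobi) = cos(π/155) = 0.9997946.
√(1 − cos²(π/155)) = sin(π/155) ≈ 0.0202670.
So ω* = 2/1.0202670 = 1.9602712 (Young).
At ω = 1.9602712 every |λ(B_ω)| = ω−1, so ρ_SOR = 0.9602712.
For 10 digits: m = 10·ln10 / (−ln 0.9602712) = 23.0259/0.0405395 = 567.987; round up → m = 568.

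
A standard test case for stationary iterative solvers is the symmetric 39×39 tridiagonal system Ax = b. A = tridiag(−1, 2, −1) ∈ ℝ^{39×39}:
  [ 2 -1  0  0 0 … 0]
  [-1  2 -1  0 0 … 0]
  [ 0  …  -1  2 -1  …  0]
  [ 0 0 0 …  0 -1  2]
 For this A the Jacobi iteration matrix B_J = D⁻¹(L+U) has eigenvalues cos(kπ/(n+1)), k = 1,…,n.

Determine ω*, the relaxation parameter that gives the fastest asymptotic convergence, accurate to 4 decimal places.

ω* = 1.8545

B_J for the 39×39 system has eigenvalues cos(kπ/40); ρ_J = cos(π/40) = 0.9969.
√(1 − cos²(π/40)) = sin(π/40) ≈ 0.07846.
ω* = 2/(1 + 0.07846) = 2/1.07846 = 1.8545.
ρ(B_{ω*}) = ω*−1 = 0.8545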